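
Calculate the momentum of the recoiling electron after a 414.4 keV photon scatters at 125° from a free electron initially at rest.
2.8850e-22 kg·m/s

The electron is initially at rest, so by conservation of momentum:
p⃗_e = p⃗₀ − p⃗'  (incident photon momentum minus scattered photon momentum)

Photon momentum magnitudes (p = h/λ = E/c):
λ₀ = hc/E₀ = 2.9919 pm → p₀ = h/λ₀ = 2.2147e-22 kg·m/s
Δλ = λ_C(1 − cos 125°) = 3.8180 pm
λ' = 6.8099 pm → p' = h/λ' = 9.7301e-23 kg·m/s

The scattered photon makes angle θ = 125° with the incident direction, so by the law of cosines:
|p⃗_e|² = p₀² + p'² − 2p₀p'cos θ
|p⃗_e|² = (2.2147e-22)² + (9.7301e-23)² − 2·2.2147e-22·9.7301e-23·cos(125°)
|p⃗_e| = 2.8850e-22 kg·m/s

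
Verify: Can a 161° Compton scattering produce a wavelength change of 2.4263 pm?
No, inconsistent

Calculate the expected shift for θ = 161°:

Δλ_expected = λ_C(1 - cos(161°))
Δλ_expected = 2.4263 × (1 - cos(161°))
Δλ_expected = 2.4263 × 1.9455
Δλ_expected = 4.7204 pm

Given shift: 2.4263 pm
Expected shift: 4.7204 pm
Difference: 2.2941 pm

The values do not match. The given shift corresponds to θ ≈ 90.0°, not 161°.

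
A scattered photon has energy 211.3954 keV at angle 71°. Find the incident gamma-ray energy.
293.2000 keV

Convert final energy to wavelength (hc ≈ 1239.842 keV·pm):
λ' = hc/E' = 1239.842 / 211.3954 = 5.8650 pm

Calculate the Compton shift:
Δλ = λ_C(1 - cos(71°))
Δλ = 2.4263 × (1 - cos(71°))
Δλ = 1.6364 pm

Initial wavelength:
λ = λ' - Δλ = 5.8650 - 1.6364 = 4.2287 pm

Initial energy:
E = hc/λ = 1239.842 / 4.2287 = 293.2000 keV

(Intermediate values are shown rounded; full precision is carried through to the final answer.)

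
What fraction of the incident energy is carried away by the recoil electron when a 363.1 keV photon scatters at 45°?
0.1723 (or 17.23%)

Calculate initial and final photon energies:

Initial: E₀ = 363.1 keV → λ₀ = 3.4146 pm
Compton shift: Δλ = 0.7106 pm
Final wavelength: λ' = 4.1253 pm
Final energy: E' = 300.5494 keV

Fractional energy loss:
(E₀ - E')/E₀ = (363.1000 - 300.5494)/363.1000
= 62.5506/363.1000
= 0.1723
= 17.23%

(Intermediate values are shown rounded; full precision is carried through to the final answer.)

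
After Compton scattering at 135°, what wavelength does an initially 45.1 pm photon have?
49.2420 pm

Using the Compton formula: λ' = λ + λ_C(1 − cos θ)

For θ = 135°, cos θ = -√2/2 (exact) ≈ -0.7071, so:
1 − cos 135° = 1 − (-√2/2) ≈ 1.7071

Δλ = λ_C × 1.7071 = 2.4263 × 1.7071 = 4.1420 pm

λ' = 45.1 + 4.1420 = 49.2420 pm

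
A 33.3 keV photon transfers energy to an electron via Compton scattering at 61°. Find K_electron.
1.0817 keV

By energy conservation: K_e = E_initial - E_final

First find the scattered photon energy:
Initial wavelength: λ = hc/E = 37.2325 pm
Compton shift: Δλ = λ_C(1 - cos(61°)) = 1.2500 pm
Final wavelength: λ' = 37.2325 + 1.2500 = 38.4825 pm
Final photon energy: E' = hc/λ' = 32.2183 keV

Electron kinetic energy:
K_e = E - E' = 33.3000 - 32.2183 = 1.0817 keV

(Intermediate values are shown rounded; full precision is carried through to the final answer.)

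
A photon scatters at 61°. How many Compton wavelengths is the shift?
0.5152 λ_C

The Compton shift formula is:
Δλ = λ_C(1 - cos θ)

Dividing both sides by λ_C:
Δλ/λ_C = 1 - cos θ

For θ = 61°:
Δλ/λ_C = 1 - cos(61°)
Δλ/λ_C = 1 - 0.4848
Δλ/λ_C = 0.5152

This means the shift is 0.5152 × λ_C = 1.2500 pm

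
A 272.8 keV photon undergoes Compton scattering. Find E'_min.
131.9332 keV (at θ = 180°)

The scattered photon has minimum energy when its wavelength is maximum, i.e., when the Compton shift Δλ = λ_C(1 − cos θ) is maximum. This occurs at θ = 180° (backscattering), giving Δλ_max = 2λ_C = 4.8526 pm.

Initial wavelength: λ₀ = hc/E₀ = 4.5449 pm
Maximum final wavelength: λ'_max = λ₀ + 2λ_C = 4.5449 + 4.8526 = 9.3975 pm
Minimum final energy: E'_min = hc/λ'_max = 131.9332 keV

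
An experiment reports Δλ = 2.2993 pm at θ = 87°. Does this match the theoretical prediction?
Yes, consistent

Calculate the expected shift for θ = 87°:

Δλ_expected = λ_C(1 - cos(87°))
Δλ_expected = 2.4263 × (1 - cos(87°))
Δλ_expected = 2.4263 × 0.9477
Δλ_expected = 2.2993 pm

Given shift: 2.2993 pm
Expected shift: 2.2993 pm
Difference: 0.0000 pm

The values match. This is consistent with Compton scattering at the stated angle.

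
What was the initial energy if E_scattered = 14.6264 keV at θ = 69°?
14.9000 keV

Convert final energy to wavelength (hc ≈ 1239.842 keV·pm):
λ' = hc/E' = 1239.842 / 14.6264 = 84.7674 pm

Calculate the Compton shift:
Δλ = λ_C(1 - cos(69°))
Δλ = 2.4263 × (1 - cos(69°))
Δλ = 1.5568 pm

Initial wavelength:
λ = λ' - Δλ = 84.7674 - 1.5568 = 83.2106 pm

Initial energy:
E = hc/λ = 1239.842 / 83.2106 = 14.9000 keV

(Intermediate values are shown rounded; full precision is carried through to the final answer.)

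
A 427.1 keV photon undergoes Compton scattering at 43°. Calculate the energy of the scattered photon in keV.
348.7845 keV

First convert energy to wavelength:
λ = hc/E, with hc ≈ 1239.842 keV·pm (i.e. 1239.842 eV·nm)

For E = 427.1 keV = 427100 eV:
λ = 1239.842 keV·pm / 427.1 keV
λ = 2.9029 pm

Calculate the Compton shift:
Δλ = λ_C(1 - cos(43°)) = 2.4263 × 0.2686
Δλ = 0.6518 pm

Final wavelength:
λ' = 2.9029 + 0.6518 = 3.5548 pm

Final energy:
E' = hc/λ' = 1239.842 / 3.5548 = 348.7845 keV

(Intermediate values are shown rounded; full precision is carried through to the final answer.)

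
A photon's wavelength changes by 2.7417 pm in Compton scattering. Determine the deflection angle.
97.47°

From the Compton formula Δλ = λ_C(1 - cos θ), we can solve for θ:

cos θ = 1 - Δλ/λ_C

Given:
- Δλ = 2.7417 pm
- λ_C = h/(m_e·c) ≈ 2.42631024 pm

cos θ = 1 - 2.7417/2.42631024
cos θ = 1 - 1.129987
cos θ = -0.129987

θ = arccos(-0.129987)
θ = 97.47°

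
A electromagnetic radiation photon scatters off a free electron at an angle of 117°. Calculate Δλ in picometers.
3.5278 pm

Using the Compton scattering formula:
Δλ = λ_C(1 - cos θ)

where λ_C = h/(m_e·c) ≈ 2.4263 pm is the Compton wavelength of an electron.

For θ = 117°:
cos(117°) = -0.4540
1 - cos(117°) = 1.4540

Δλ = 2.4263 × 1.4540
Δλ = 3.5278 pm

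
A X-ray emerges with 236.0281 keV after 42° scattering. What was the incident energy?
267.8000 keV

Convert final energy to wavelength (hc ≈ 1239.842 keV·pm):
λ' = hc/E' = 1239.842 / 236.0281 = 5.2529 pm

Calculate the Compton shift:
Δλ = λ_C(1 - cos(42°))
Δλ = 2.4263 × (1 - cos(42°))
Δλ = 0.6232 pm

Initial wavelength:
λ = λ' - Δλ = 5.2529 - 0.6232 = 4.6297 pm

Initial energy:
E = hc/λ = 1239.842 / 4.6297 = 267.8000 keV

(Intermediate values are shown rounded; full precision is carried through to the final answer.)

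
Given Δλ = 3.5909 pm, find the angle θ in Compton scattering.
118.68°

From the Compton formula Δλ = λ_C(1 - cos θ), we can solve for θ:

cos θ = 1 - Δλ/λ_C

Given:
- Δλ = 3.5909 pm
- λ_C = h/(m_e·c) ≈ 2.42631024 pm

cos θ = 1 - 3.5909/2.42631024
cos θ = 1 - 1.479984
cos θ = -0.479984

θ = arccos(-0.479984)
θ = 118.68°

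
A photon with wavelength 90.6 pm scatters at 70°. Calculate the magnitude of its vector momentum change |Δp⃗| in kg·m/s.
8.3178e-24 kg·m/s

Photon momentum magnitude is p = h/λ.

Initial momentum:
p₀ = h/λ = 6.6261e-34/9.0600e-11 = 7.3135e-24 kg·m/s

After scattering:
λ' = λ + Δλ = 90.6 + 1.5965 = 92.1965 pm
p' = h/λ' = 6.6261e-34/9.2196e-11 = 7.1869e-24 kg·m/s

Momentum is a vector; the scattered photon's direction makes angle θ = 70° with the incident direction. The magnitude of the vector change Δp⃗ = p⃗₀ − p⃗' is found from the law of cosines:
|Δp⃗|² = p₀² + p'² − 2p₀p'cos θ
|Δp⃗|² = (7.3135e-24)² + (7.1869e-24)² − 2·7.3135e-24·7.1869e-24·cos(70°)
|Δp⃗| = 8.3178e-24 kg·m/s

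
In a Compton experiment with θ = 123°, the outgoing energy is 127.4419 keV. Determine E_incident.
207.2999 keV

Convert final energy to wavelength (hc ≈ 1239.842 keV·pm):
λ' = hc/E' = 1239.842 / 127.4419 = 9.7287 pm

Calculate the Compton shift:
Δλ = λ_C(1 - cos(123°))
Δλ = 2.4263 × (1 - cos(123°))
Δλ = 3.7478 pm

Initial wavelength:
λ = λ' - Δλ = 9.7287 - 3.7478 = 5.9809 pm

Initial energy:
E = hc/λ = 1239.842 / 5.9809 = 207.2999 keV

(Intermediate values are shown rounded; full precision is carried through to the final answer.)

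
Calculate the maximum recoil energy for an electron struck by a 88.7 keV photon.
22.8579 keV

Maximum energy transfer occurs at θ = 180° (backscattering).

Initial photon: E₀ = 88.7 keV → λ₀ = 13.9779 pm

Maximum Compton shift (at 180°):
Δλ_max = 2λ_C = 2 × 2.4263 = 4.8526 pm

Final wavelength:
λ' = 13.9779 + 4.8526 = 18.8305 pm

Minimum photon energy (maximum energy to electron):
E'_min = hc/λ' = 65.8421 keV

Maximum electron kinetic energy:
K_max = E₀ - E'_min = 88.7000 - 65.8421 = 22.8579 keV

(Intermediate values are shown rounded; full precision is carried through to the final answer.)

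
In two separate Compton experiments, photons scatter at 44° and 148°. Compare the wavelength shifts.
148° produces the larger shift by a factor of 6.585

Calculate both shifts using Δλ = λ_C(1 - cos θ):

For θ₁ = 44°:
Δλ₁ = 2.4263 × (1 - cos(44°))
Δλ₁ = 2.4263 × 0.2807
Δλ₁ = 0.6810 pm

For θ₂ = 148°:
Δλ₂ = 2.4263 × (1 - cos(148°))
Δλ₂ = 2.4263 × 1.8480
Δλ₂ = 4.4839 pm

The 148° angle produces the larger shift.
Ratio: 4.4839/0.6810 = 6.585

(Intermediate values are shown rounded; full precision is carried through to the final answer.)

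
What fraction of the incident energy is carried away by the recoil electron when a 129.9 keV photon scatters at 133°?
0.2995 (or 29.95%)

Calculate initial and final photon energies:

Initial: E₀ = 129.9 keV → λ₀ = 9.5446 pm
Compton shift: Δλ = 4.0810 pm
Final wavelength: λ' = 13.6256 pm
Final energy: E' = 90.9933 keV

Fractional energy loss:
(E₀ - E')/E₀ = (129.9000 - 90.9933)/129.9000
= 38.9067/129.9000
= 0.2995
= 29.95%

(Intermediate values are shown rounded; full precision is carried through to the final answer.)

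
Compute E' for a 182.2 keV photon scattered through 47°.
163.6450 keV

First convert energy to wavelength:
λ = hc/E, with hc ≈ 1239.842 keV·pm (i.e. 1239.842 eV·nm)

For E = 182.2 keV = 182200 eV:
λ = 1239.842 keV·pm / 182.2 keV
λ = 6.8048 pm

Calculate the Compton shift:
Δλ = λ_C(1 - cos(47°)) = 2.4263 × 0.3180
Δλ = 0.7716 pm

Final wavelength:
λ' = 6.8048 + 0.7716 = 7.5764 pm

Final energy:
E' = hc/λ' = 1239.842 / 7.5764 = 163.6450 keV

(Intermediate values are shown rounded; full precision is carried through to the final answer.)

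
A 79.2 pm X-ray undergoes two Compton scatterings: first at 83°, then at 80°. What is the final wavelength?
83.3356 pm

Apply Compton shift twice:

First scattering at θ₁ = 83°:
Δλ₁ = λ_C(1 - cos(83°))
Δλ₁ = 2.4263 × 0.8781
Δλ₁ = 2.1306 pm

After first scattering:
λ₁ = 79.2 + 2.1306 = 81.3306 pm

Second scattering at θ₂ = 80°:
Δλ₂ = λ_C(1 - cos(80°))
Δλ₂ = 2.4263 × 0.8264
Δλ₂ = 2.0050 pm

Final wavelength:
λ₂ = 81.3306 + 2.0050 = 83.3356 pm

Total shift: Δλ_total = 2.1306 + 2.0050 = 4.1356 pm

(Intermediate values are shown rounded; full precision is carried through to the final answer.)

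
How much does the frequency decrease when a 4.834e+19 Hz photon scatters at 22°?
1.339e+18 Hz (decrease)

Convert frequency to wavelength (c = 299792458 m/s):
λ₀ = c/f₀ = 299792458/4.834e+19 = 6.2017472e-12 m = 6.2017 pm

Calculate Compton shift:
Δλ = λ_C(1 - cos(22°)) = 0.1767 pm

Final wavelength:
λ' = λ₀ + Δλ = 6.2017 + 0.1767 = 6.3784 pm

Final frequency:
f' = c/λ' = 299792458/6.3784217e-12 = 4.7001041e+19 Hz

Frequency shift (decrease):
Δf = f₀ - f' = 4.834e+19 - 4.7001041e+19 = 1.339e+18 Hz

(Intermediate values are shown rounded; full precision is carried through to the final answer.)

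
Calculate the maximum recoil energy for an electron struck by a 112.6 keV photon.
34.4438 keV

Maximum energy transfer occurs at θ = 180° (backscattering).

Initial photon: E₀ = 112.6 keV → λ₀ = 11.0110 pm

Maximum Compton shift (at 180°):
Δλ_max = 2λ_C = 2 × 2.4263 = 4.8526 pm

Final wavelength:
λ' = 11.0110 + 4.8526 = 15.8637 pm

Minimum photon energy (maximum energy to electron):
E'_min = hc/λ' = 78.1562 keV

Maximum electron kinetic energy:
K_max = E₀ - E'_min = 112.6000 - 78.1562 = 34.4438 keV

(Intermediate values are shown rounded; full precision is carried through to the final answer.)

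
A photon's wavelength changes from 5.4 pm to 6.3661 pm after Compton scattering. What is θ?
53.00°

First find the wavelength shift:
Δλ = λ' - λ = 6.3661 - 5.4 = 0.9661 pm

Using Δλ = λ_C(1 - cos θ), with λ_C = h/(m_e·c) ≈ 2.42631024 pm:
cos θ = 1 - Δλ/λ_C
cos θ = 1 - 0.9661/2.42631024
cos θ = 0.601823

θ = arccos(0.601823)
θ = 53.00°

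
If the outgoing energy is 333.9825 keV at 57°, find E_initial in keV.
475.4999 keV

Convert final energy to wavelength (hc ≈ 1239.842 keV·pm):
λ' = hc/E' = 1239.842 / 333.9825 = 3.7123 pm

Calculate the Compton shift:
Δλ = λ_C(1 - cos(57°))
Δλ = 2.4263 × (1 - cos(57°))
Δλ = 1.1048 pm

Initial wavelength:
λ = λ' - Δλ = 3.7123 - 1.1048 = 2.6074 pm

Initial energy:
E = hc/λ = 1239.842 / 2.6074 = 475.4999 keV

(Intermediate values are shown rounded; full precision is carried through to the final answer.)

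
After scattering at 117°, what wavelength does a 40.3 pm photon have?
43.8278 pm

Using the Compton scattering formula:
λ' = λ + Δλ = λ + λ_C(1 - cos θ)

Given:
- Initial wavelength λ = 40.3 pm
- Scattering angle θ = 117°
- Compton wavelength λ_C ≈ 2.4263 pm

Calculate the shift:
Δλ = 2.4263 × (1 - cos(117°))
Δλ = 2.4263 × 1.4540
Δλ = 3.5278 pm

Final wavelength:
λ' = 40.3 + 3.5278 = 43.8278 pm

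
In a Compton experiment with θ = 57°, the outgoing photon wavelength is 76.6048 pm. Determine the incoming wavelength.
75.5000 pm

From λ' = λ + Δλ, we have λ = λ' - Δλ

First calculate the Compton shift:
Δλ = λ_C(1 - cos θ)
Δλ = 2.4263 × (1 - cos(57°))
Δλ = 2.4263 × 0.4554
Δλ = 1.1048 pm

Initial wavelength:
λ = λ' - Δλ
λ = 76.6048 - 1.1048
λ = 75.5000 pm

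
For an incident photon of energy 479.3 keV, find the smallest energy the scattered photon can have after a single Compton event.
166.6589 keV (at θ = 180°)

The scattered photon has minimum energy when its wavelength is maximum, i.e., when the Compton shift Δλ = λ_C(1 − cos θ) is maximum. This occurs at θ = 180° (backscattering), giving Δλ_max = 2λ_C = 4.8526 pm.

Initial wavelength: λ₀ = hc/E₀ = 2.5868 pm
Maximum final wavelength: λ'_max = λ₀ + 2λ_C = 2.5868 + 4.8526 = 7.4394 pm
Minimum final energy: E'_min = hc/λ'_max = 166.6589 keV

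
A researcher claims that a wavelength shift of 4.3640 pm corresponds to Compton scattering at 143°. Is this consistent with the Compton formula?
Yes, consistent

Calculate the expected shift for θ = 143°:

Δλ_expected = λ_C(1 - cos(143°))
Δλ_expected = 2.4263 × (1 - cos(143°))
Δλ_expected = 2.4263 × 1.7986
Δλ_expected = 4.3640 pm

Given shift: 4.3640 pm
Expected shift: 4.3640 pm
Difference: 0.0000 pm

The values match. This is consistent with Compton scattering at the stated angle.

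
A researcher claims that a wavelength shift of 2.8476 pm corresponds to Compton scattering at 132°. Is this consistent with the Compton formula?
No, inconsistent

Calculate the expected shift for θ = 132°:

Δλ_expected = λ_C(1 - cos(132°))
Δλ_expected = 2.4263 × (1 - cos(132°))
Δλ_expected = 2.4263 × 1.6691
Δλ_expected = 4.0498 pm

Given shift: 2.8476 pm
Expected shift: 4.0498 pm
Difference: 1.2022 pm

The values do not match. The given shift corresponds to θ ≈ 100.0°, not 132°.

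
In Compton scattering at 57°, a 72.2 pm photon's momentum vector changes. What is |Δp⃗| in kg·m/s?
8.6930e-24 kg·m/s

Photon momentum magnitude is p = h/λ.

Initial momentum:
p₀ = h/λ = 6.6261e-34/7.2200e-11 = 9.1774e-24 kg·m/s

After scattering:
λ' = λ + Δλ = 72.2 + 1.1048 = 73.3048 pm
p' = h/λ' = 6.6261e-34/7.3305e-11 = 9.0391e-24 kg·m/s

Momentum is a vector; the scattered photon's direction makes angle θ = 57° with the incident direction. The magnitude of the vector change Δp⃗ = p⃗₀ − p⃗' is found from the law of cosines:
|Δp⃗|² = p₀² + p'² − 2p₀p'cos θ
|Δp⃗|² = (9.1774e-24)² + (9.0391e-24)² − 2·9.1774e-24·9.0391e-24·cos(57°)
|Δp⃗| = 8.6930e-24 kg·m/s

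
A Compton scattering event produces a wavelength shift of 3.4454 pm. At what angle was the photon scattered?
114.84°

From the Compton formula Δλ = λ_C(1 - cos θ), we can solve for θ:

cos θ = 1 - Δλ/λ_C

Given:
- Δλ = 3.4454 pm
- λ_C = h/(m_e·c) ≈ 2.42631024 pm

cos θ = 1 - 3.4454/2.42631024
cos θ = 1 - 1.420016
cos θ = -0.420016

θ = arccos(-0.420016)
θ = 114.84°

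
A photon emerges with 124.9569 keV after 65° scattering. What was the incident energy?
145.5000 keV

Convert final energy to wavelength (hc ≈ 1239.842 keV·pm):
λ' = hc/E' = 1239.842 / 124.9569 = 9.9222 pm

Calculate the Compton shift:
Δλ = λ_C(1 - cos(65°))
Δλ = 2.4263 × (1 - cos(65°))
Δλ = 1.4009 pm

Initial wavelength:
λ = λ' - Δλ = 9.9222 - 1.4009 = 8.5212 pm

Initial energy:
E = hc/λ = 1239.842 / 8.5212 = 145.5000 keV

(Intermediate values are shown rounded; full precision is carried through to the final answer.)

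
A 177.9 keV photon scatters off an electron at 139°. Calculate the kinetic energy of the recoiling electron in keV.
67.4640 keV

By energy conservation: K_e = E_initial - E_final

First find the scattered photon energy:
Initial wavelength: λ = hc/E = 6.9693 pm
Compton shift: Δλ = λ_C(1 - cos(139°)) = 4.2575 pm
Final wavelength: λ' = 6.9693 + 4.2575 = 11.2268 pm
Final photon energy: E' = hc/λ' = 110.4360 keV

Electron kinetic energy:
K_e = E - E' = 177.9000 - 110.4360 = 67.4640 keV

(Intermediate values are shown rounded; full precision is carried through to the final answer.)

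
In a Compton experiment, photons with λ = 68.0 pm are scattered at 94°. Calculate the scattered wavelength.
70.5956 pm

Using the Compton scattering formula:
λ' = λ + Δλ = λ + λ_C(1 - cos θ)

Given:
- Initial wavelength λ = 68.0 pm
- Scattering angle θ = 94°
- Compton wavelength λ_C ≈ 2.4263 pm

Calculate the shift:
Δλ = 2.4263 × (1 - cos(94°))
Δλ = 2.4263 × 1.0698
Δλ = 2.5956 pm

Final wavelength:
λ' = 68.0 + 2.5956 = 70.5956 pm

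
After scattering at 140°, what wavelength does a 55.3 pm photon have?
59.5850 pm

Using the Compton scattering formula:
λ' = λ + Δλ = λ + λ_C(1 - cos θ)

Given:
- Initial wavelength λ = 55.3 pm
- Scattering angle θ = 140°
- Compton wavelength λ_C ≈ 2.4263 pm

Calculate the shift:
Δλ = 2.4263 × (1 - cos(140°))
Δλ = 2.4263 × 1.7660
Δλ = 4.2850 pm

Final wavelength:
λ' = 55.3 + 4.2850 = 59.5850 pm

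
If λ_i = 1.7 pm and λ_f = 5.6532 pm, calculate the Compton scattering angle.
129.00°

First find the wavelength shift:
Δλ = λ' - λ = 5.6532 - 1.7 = 3.9532 pm

Using Δλ = λ_C(1 - cos θ), with λ_C = h/(m_e·c) ≈ 2.42631024 pm:
cos θ = 1 - Δλ/λ_C
cos θ = 1 - 3.9532/2.42631024
cos θ = -0.629305

θ = arccos(-0.629305)
θ = 129.00°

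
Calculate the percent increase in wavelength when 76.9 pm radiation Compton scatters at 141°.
5.6072%

Calculate the Compton shift:
Δλ = λ_C(1 - cos(141°))
Δλ = 2.4263 × (1 - cos(141°))
Δλ = 2.4263 × 1.7771
Δλ = 4.3119 pm

Percentage change:
(Δλ/λ₀) × 100 = (4.3119/76.9) × 100
= 5.6072%

(Intermediate values are shown rounded; full precision is carried through to the final answer.)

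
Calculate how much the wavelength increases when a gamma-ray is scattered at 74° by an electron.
1.7575 pm

Using the Compton scattering formula:
Δλ = λ_C(1 - cos θ)

where λ_C = h/(m_e·c) ≈ 2.4263 pm is the Compton wavelength of an electron.

For θ = 74°:
cos(74°) = 0.2756
1 - cos(74°) = 0.7244

Δλ = 2.4263 × 0.7244
Δλ = 1.7575 pm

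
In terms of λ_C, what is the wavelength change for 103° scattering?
1.2250 λ_C

The Compton shift formula is:
Δλ = λ_C(1 - cos θ)

Dividing both sides by λ_C:
Δλ/λ_C = 1 - cos θ

For θ = 103°:
Δλ/λ_C = 1 - cos(103°)
Δλ/λ_C = 1 - -0.2250
Δλ/λ_C = 1.2250

This means the shift is 1.2250 × λ_C = 2.9721 pm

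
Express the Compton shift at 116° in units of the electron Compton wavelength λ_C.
1.4384 λ_C

The Compton shift formula is:
Δλ = λ_C(1 - cos θ)

Dividing both sides by λ_C:
Δλ/λ_C = 1 - cos θ

For θ = 116°:
Δλ/λ_C = 1 - cos(116°)
Δλ/λ_C = 1 - -0.4384
Δλ/λ_C = 1.4384

This means the shift is 1.4384 × λ_C = 3.4899 pm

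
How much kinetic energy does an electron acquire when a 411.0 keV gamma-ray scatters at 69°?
139.9042 keV

By energy conservation: K_e = E_initial - E_final

First find the scattered photon energy:
Initial wavelength: λ = hc/E = 3.0166 pm
Compton shift: Δλ = λ_C(1 - cos(69°)) = 1.5568 pm
Final wavelength: λ' = 3.0166 + 1.5568 = 4.5734 pm
Final photon energy: E' = hc/λ' = 271.0958 keV

Electron kinetic energy:
K_e = E - E' = 411.0000 - 271.0958 = 139.9042 keV

(Intermediate values are shown rounded; full precision is carried through to the final answer.)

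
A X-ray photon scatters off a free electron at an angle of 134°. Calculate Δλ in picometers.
4.1118 pm

Using the Compton scattering formula:
Δλ = λ_C(1 - cos θ)

where λ_C = h/(m_e·c) ≈ 2.4263 pm is the Compton wavelength of an electron.

For θ = 134°:
cos(134°) = -0.6947
1 - cos(134°) = 1.6947

Δλ = 2.4263 × 1.6947
Δλ = 4.1118 pm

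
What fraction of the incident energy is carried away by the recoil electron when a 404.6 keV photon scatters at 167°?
0.6099 (or 60.99%)

Calculate initial and final photon energies:

Initial: E₀ = 404.6 keV → λ₀ = 3.0644 pm
Compton shift: Δλ = 4.7904 pm
Final wavelength: λ' = 7.8548 pm
Final energy: E' = 157.8452 keV

Fractional energy loss:
(E₀ - E')/E₀ = (404.6000 - 157.8452)/404.6000
= 246.7548/404.6000
= 0.6099
= 60.99%

(Intermediate values are shown rounded; full precision is carried through to the final answer.)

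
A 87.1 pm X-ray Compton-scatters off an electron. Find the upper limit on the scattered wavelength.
91.9526 pm (at θ = 180°)

The Compton shift is Δλ = λ_C(1 − cos θ).

Since cos θ ranges from −1 to 1, the factor (1 − cos θ) ranges from 0 to 2; the maximum shift occurs at θ = 180° (backscattering):
Δλ_max = 2λ_C = 2 × 2.4263 pm = 4.8526 pm

Maximum scattered wavelength:
λ'_max = λ₀ + Δλ_max = 87.1 + 4.8526 = 91.9526 pm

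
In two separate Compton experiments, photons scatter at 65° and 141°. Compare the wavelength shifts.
141° produces the larger shift by a factor of 3.078

Calculate both shifts using Δλ = λ_C(1 - cos θ):

For θ₁ = 65°:
Δλ₁ = 2.4263 × (1 - cos(65°))
Δλ₁ = 2.4263 × 0.5774
Δλ₁ = 1.4009 pm

For θ₂ = 141°:
Δλ₂ = 2.4263 × (1 - cos(141°))
Δλ₂ = 2.4263 × 1.7771
Δλ₂ = 4.3119 pm

The 141° angle produces the larger shift.
Ratio: 4.3119/1.4009 = 3.078

(Intermediate values are shown rounded; full precision is carried through to the final answer.)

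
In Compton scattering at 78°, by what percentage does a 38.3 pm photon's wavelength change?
5.0179%

Calculate the Compton shift:
Δλ = λ_C(1 - cos(78°))
Δλ = 2.4263 × (1 - cos(78°))
Δλ = 2.4263 × 0.7921
Δλ = 1.9219 pm

Percentage change:
(Δλ/λ₀) × 100 = (1.9219/38.3) × 100
= 5.0179%

(Intermediate values are shown rounded; full precision is carried through to the final answer.)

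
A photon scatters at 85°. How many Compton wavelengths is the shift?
0.9128 λ_C

The Compton shift formula is:
Δλ = λ_C(1 - cos θ)

Dividing both sides by λ_C:
Δλ/λ_C = 1 - cos θ

For θ = 85°:
Δλ/λ_C = 1 - cos(85°)
Δλ/λ_C = 1 - 0.0872
Δλ/λ_C = 0.9128

This means the shift is 0.9128 × λ_C = 2.2148 pm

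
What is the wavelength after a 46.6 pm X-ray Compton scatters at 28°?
46.8840 pm

Using the Compton scattering formula:
λ' = λ + Δλ = λ + λ_C(1 - cos θ)

Given:
- Initial wavelength λ = 46.6 pm
- Scattering angle θ = 28°
- Compton wavelength λ_C ≈ 2.4263 pm

Calculate the shift:
Δλ = 2.4263 × (1 - cos(28°))
Δλ = 2.4263 × 0.1171
Δλ = 0.2840 pm

Final wavelength:
λ' = 46.6 + 0.2840 = 46.8840 pm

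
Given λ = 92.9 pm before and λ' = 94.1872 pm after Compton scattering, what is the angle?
62.00°

First find the wavelength shift:
Δλ = λ' - λ = 94.1872 - 92.9 = 1.2872 pm

Using Δλ = λ_C(1 - cos θ), with λ_C = h/(m_e·c) ≈ 2.42631024 pm:
cos θ = 1 - Δλ/λ_C
cos θ = 1 - 1.2872/2.42631024
cos θ = 0.469483

θ = arccos(0.469483)
θ = 62.00°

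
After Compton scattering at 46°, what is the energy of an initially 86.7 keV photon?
82.4296 keV

First convert energy to wavelength:
λ = hc/E, with hc ≈ 1239.842 keV·pm (i.e. 1239.842 eV·nm)

For E = 86.7 keV = 86700 eV:
λ = 1239.842 keV·pm / 86.7 keV
λ = 14.3004 pm

Calculate the Compton shift:
Δλ = λ_C(1 - cos(46°)) = 2.4263 × 0.3053
Δλ = 0.7409 pm

Final wavelength:
λ' = 14.3004 + 0.7409 = 15.0412 pm

Final energy:
E' = hc/λ' = 1239.842 / 15.0412 = 82.4296 keV

(Intermediate values are shown rounded; full precision is carried through to the final answer.)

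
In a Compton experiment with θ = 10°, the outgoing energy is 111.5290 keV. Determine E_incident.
111.9000 keV

Convert final energy to wavelength (hc ≈ 1239.842 keV·pm):
λ' = hc/E' = 1239.842 / 111.5290 = 11.1168 pm

Calculate the Compton shift:
Δλ = λ_C(1 - cos(10°))
Δλ = 2.4263 × (1 - cos(10°))
Δλ = 0.0369 pm

Initial wavelength:
λ = λ' - Δλ = 11.1168 - 0.0369 = 11.0799 pm

Initial energy:
E = hc/λ = 1239.842 / 11.0799 = 111.9000 keV

(Intermediate values are shown rounded; full precision is carried through to the final answer.)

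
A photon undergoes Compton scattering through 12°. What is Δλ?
0.0530 pm

Using the Compton scattering formula:
Δλ = λ_C(1 - cos θ)

where λ_C = h/(m_e·c) ≈ 2.4263 pm is the Compton wavelength of an electron.

For θ = 12°:
cos(12°) = 0.9781
1 - cos(12°) = 0.0219

Δλ = 2.4263 × 0.0219
Δλ = 0.0530 pm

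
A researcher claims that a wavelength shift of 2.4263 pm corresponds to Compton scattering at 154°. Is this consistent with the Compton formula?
No, inconsistent

Calculate the expected shift for θ = 154°:

Δλ_expected = λ_C(1 - cos(154°))
Δλ_expected = 2.4263 × (1 - cos(154°))
Δλ_expected = 2.4263 × 1.8988
Δλ_expected = 4.6071 pm

Given shift: 2.4263 pm
Expected shift: 4.6071 pm
Difference: 2.1808 pm

The values do not match. The given shift corresponds to θ ≈ 90.0°, not 154°.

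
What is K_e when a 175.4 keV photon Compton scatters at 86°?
42.4513 keV

By energy conservation: K_e = E_initial - E_final

First find the scattered photon energy:
Initial wavelength: λ = hc/E = 7.0687 pm
Compton shift: Δλ = λ_C(1 - cos(86°)) = 2.2571 pm
Final wavelength: λ' = 7.0687 + 2.2571 = 9.3257 pm
Final photon energy: E' = hc/λ' = 132.9487 keV

Electron kinetic energy:
K_e = E - E' = 175.4000 - 132.9487 = 42.4513 keV

(Intermediate values are shown rounded; full precision is carried through to the final answer.)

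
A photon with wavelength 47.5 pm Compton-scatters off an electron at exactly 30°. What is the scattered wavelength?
47.8251 pm

Using the Compton formula: λ' = λ + λ_C(1 − cos θ)

For θ = 30°, cos θ = √3/2 (exact) ≈ 0.8660, so:
1 − cos 30° = 1 − (√3/2) ≈ 0.1340

Δλ = λ_C × 0.1340 = 2.4263 × 0.1340 = 0.3251 pm

λ' = 47.5 + 0.3251 = 47.8251 pm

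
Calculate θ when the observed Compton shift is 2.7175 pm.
96.89°

From the Compton formula Δλ = λ_C(1 - cos θ), we can solve for θ:

cos θ = 1 - Δλ/λ_C

Given:
- Δλ = 2.7175 pm
- λ_C = h/(m_e·c) ≈ 2.42631024 pm

cos θ = 1 - 2.7175/2.42631024
cos θ = 1 - 1.120013
cos θ = -0.120013

θ = arccos(-0.120013)
θ = 96.89°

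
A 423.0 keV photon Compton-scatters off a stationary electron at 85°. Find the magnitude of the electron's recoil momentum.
2.5022e-22 kg·m/s

The electron is initially at rest, so by conservation of momentum:
p⃗_e = p⃗₀ − p⃗'  (incident photon momentum minus scattered photon momentum)

Photon momentum magnitudes (p = h/λ = E/c):
λ₀ = hc/E₀ = 2.9311 pm → p₀ = h/λ₀ = 2.2606e-22 kg·m/s
Δλ = λ_C(1 − cos 85°) = 2.2148 pm
λ' = 5.1459 pm → p' = h/λ' = 1.2876e-22 kg·m/s

The scattered photon makes angle θ = 85° with the incident direction, so by the law of cosines:
|p⃗_e|² = p₀² + p'² − 2p₀p'cos θ
|p⃗_e|² = (2.2606e-22)² + (1.2876e-22)² − 2·2.2606e-22·1.2876e-22·cos(85°)
|p⃗_e| = 2.5022e-22 kg·m/s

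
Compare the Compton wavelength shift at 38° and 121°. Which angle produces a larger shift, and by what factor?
121° produces the larger shift by a factor of 7.147

Calculate both shifts using Δλ = λ_C(1 - cos θ):

For θ₁ = 38°:
Δλ₁ = 2.4263 × (1 - cos(38°))
Δλ₁ = 2.4263 × 0.2120
Δλ₁ = 0.5144 pm

For θ₂ = 121°:
Δλ₂ = 2.4263 × (1 - cos(121°))
Δλ₂ = 2.4263 × 1.5150
Δλ₂ = 3.6760 pm

The 121° angle produces the larger shift.
Ratio: 3.6760/0.5144 = 7.147

(Intermediate values are shown rounded; full precision is carried through to the final answer.)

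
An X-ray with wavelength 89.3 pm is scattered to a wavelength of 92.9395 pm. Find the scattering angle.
120.00°

First find the wavelength shift:
Δλ = λ' - λ = 92.9395 - 89.3 = 3.6395 pm

Using Δλ = λ_C(1 - cos θ), with λ_C = h/(m_e·c) ≈ 2.42631024 pm:
cos θ = 1 - Δλ/λ_C
cos θ = 1 - 3.6395/2.42631024
cos θ = -0.500014

θ = arccos(-0.500014)
θ = 120.00°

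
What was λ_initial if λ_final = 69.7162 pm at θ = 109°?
66.5000 pm

From λ' = λ + Δλ, we have λ = λ' - Δλ

First calculate the Compton shift:
Δλ = λ_C(1 - cos θ)
Δλ = 2.4263 × (1 - cos(109°))
Δλ = 2.4263 × 1.3256
Δλ = 3.2162 pm

Initial wavelength:
λ = λ' - Δλ
λ = 69.7162 - 3.2162
λ = 66.5000 pm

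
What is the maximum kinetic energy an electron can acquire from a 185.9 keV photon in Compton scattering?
78.2937 keV

Maximum energy transfer occurs at θ = 180° (backscattering).

Initial photon: E₀ = 185.9 keV → λ₀ = 6.6694 pm

Maximum Compton shift (at 180°):
Δλ_max = 2λ_C = 2 × 2.4263 = 4.8526 pm

Final wavelength:
λ' = 6.6694 + 4.8526 = 11.5220 pm

Minimum photon energy (maximum energy to electron):
E'_min = hc/λ' = 107.6063 keV

Maximum electron kinetic energy:
K_max = E₀ - E'_min = 185.9000 - 107.6063 = 78.2937 keV

(Intermediate values are shown rounded; full precision is carried through to the final answer.)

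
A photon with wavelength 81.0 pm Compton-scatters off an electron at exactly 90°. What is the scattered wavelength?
83.4263 pm

Using the Compton formula: λ' = λ + λ_C(1 − cos θ)

For θ = 90°, cos θ = 0 (exact) = 0.0000, so:
1 − cos 90° = 1 − (0) = 1.0000

Δλ = λ_C × 1.0000 = 2.4263 × 1.0000 = 2.4263 pm

λ' = 81.0 + 2.4263 = 83.4263 pm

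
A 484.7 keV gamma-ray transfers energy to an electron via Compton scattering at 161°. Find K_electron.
314.3543 keV

By energy conservation: K_e = E_initial - E_final

First find the scattered photon energy:
Initial wavelength: λ = hc/E = 2.5580 pm
Compton shift: Δλ = λ_C(1 - cos(161°)) = 4.7204 pm
Final wavelength: λ' = 2.5580 + 4.7204 = 7.2784 pm
Final photon energy: E' = hc/λ' = 170.3457 keV

Electron kinetic energy:
K_e = E - E' = 484.7000 - 170.3457 = 314.3543 keV

(Intermediate values are shown rounded; full precision is carried through to the final answer.)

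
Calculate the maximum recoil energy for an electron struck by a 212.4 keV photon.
96.4176 keV

Maximum energy transfer occurs at θ = 180° (backscattering).

Initial photon: E₀ = 212.4 keV → λ₀ = 5.8373 pm

Maximum Compton shift (at 180°):
Δλ_max = 2λ_C = 2 × 2.4263 = 4.8526 pm

Final wavelength:
λ' = 5.8373 + 4.8526 = 10.6899 pm

Minimum photon energy (maximum energy to electron):
E'_min = hc/λ' = 115.9824 keV

Maximum electron kinetic energy:
K_max = E₀ - E'_min = 212.4000 - 115.9824 = 96.4176 keV

(Intermediate values are shown rounded; full precision is carried through to the final answer.)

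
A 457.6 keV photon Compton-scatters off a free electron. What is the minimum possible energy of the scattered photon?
163.9555 keV (at θ = 180°)

The scattered photon has minimum energy when its wavelength is maximum, i.e., when the Compton shift Δλ = λ_C(1 − cos θ) is maximum. This occurs at θ = 180° (backscattering), giving Δλ_max = 2λ_C = 4.8526 pm.

Initial wavelength: λ₀ = hc/E₀ = 2.7094 pm
Maximum final wavelength: λ'_max = λ₀ + 2λ_C = 2.7094 + 4.8526 = 7.5621 pm
Minimum final energy: E'_min = hc/λ'_max = 163.9555 keV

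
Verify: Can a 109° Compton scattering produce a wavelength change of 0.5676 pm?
No, inconsistent

Calculate the expected shift for θ = 109°:

Δλ_expected = λ_C(1 - cos(109°))
Δλ_expected = 2.4263 × (1 - cos(109°))
Δλ_expected = 2.4263 × 1.3256
Δλ_expected = 3.2162 pm

Given shift: 0.5676 pm
Expected shift: 3.2162 pm
Difference: 2.6486 pm

The values do not match. The given shift corresponds to θ ≈ 40.0°, not 109°.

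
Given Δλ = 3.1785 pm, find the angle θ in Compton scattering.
108.06°

From the Compton formula Δλ = λ_C(1 - cos θ), we can solve for θ:

cos θ = 1 - Δλ/λ_C

Given:
- Δλ = 3.1785 pm
- λ_C = h/(m_e·c) ≈ 2.42631024 pm

cos θ = 1 - 3.1785/2.42631024
cos θ = 1 - 1.310014
cos θ = -0.310014

θ = arccos(-0.310014)
θ = 108.06°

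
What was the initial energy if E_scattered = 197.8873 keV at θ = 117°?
452.9000 keV

Convert final energy to wavelength (hc ≈ 1239.842 keV·pm):
λ' = hc/E' = 1239.842 / 197.8873 = 6.2654 pm

Calculate the Compton shift:
Δλ = λ_C(1 - cos(117°))
Δλ = 2.4263 × (1 - cos(117°))
Δλ = 3.5278 pm

Initial wavelength:
λ = λ' - Δλ = 6.2654 - 3.5278 = 2.7376 pm

Initial energy:
E = hc/λ = 1239.842 / 2.7376 = 452.9000 keV

(Intermediate values are shown rounded; full precision is carried through to the final answer.)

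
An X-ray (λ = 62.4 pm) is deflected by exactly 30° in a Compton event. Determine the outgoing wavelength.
62.7251 pm

Using the Compton formula: λ' = λ + λ_C(1 − cos θ)

For θ = 30°, cos θ = √3/2 (exact) ≈ 0.8660, so:
1 − cos 30° = 1 − (√3/2) ≈ 0.1340

Δλ = λ_C × 0.1340 = 2.4263 × 0.1340 = 0.3251 pm

λ' = 62.4 + 0.3251 = 62.7251 pm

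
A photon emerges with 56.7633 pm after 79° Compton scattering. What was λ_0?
54.8000 pm

From λ' = λ + Δλ, we have λ = λ' - Δλ

First calculate the Compton shift:
Δλ = λ_C(1 - cos θ)
Δλ = 2.4263 × (1 - cos(79°))
Δλ = 2.4263 × 0.8092
Δλ = 1.9633 pm

Initial wavelength:
λ = λ' - Δλ
λ = 56.7633 - 1.9633
λ = 54.8000 pm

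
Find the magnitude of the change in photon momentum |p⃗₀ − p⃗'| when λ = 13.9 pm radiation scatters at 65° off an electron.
4.9019e-23 kg·m/s

Photon momentum magnitude is p = h/λ.

Initial momentum:
p₀ = h/λ = 6.6261e-34/1.3900e-11 = 4.7670e-23 kg·m/s

After scattering:
λ' = λ + Δλ = 13.9 + 1.4009 = 15.3009 pm
p' = h/λ' = 6.6261e-34/1.5301e-11 = 4.3305e-23 kg·m/s

Momentum is a vector; the scattered photon's direction makes angle θ = 65° with the incident direction. The magnitude of the vector change Δp⃗ = p⃗₀ − p⃗' is found from the law of cosines:
|Δp⃗|² = p₀² + p'² − 2p₀p'cos θ
|Δp⃗|² = (4.7670e-23)² + (4.3305e-23)² − 2·4.7670e-23·4.3305e-23·cos(65°)
|Δp⃗| = 4.9019e-23 kg·m/s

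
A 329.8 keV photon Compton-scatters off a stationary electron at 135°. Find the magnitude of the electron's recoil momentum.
2.4290e-22 kg·m/s

The electron is initially at rest, so by conservation of momentum:
p⃗_e = p⃗₀ − p⃗'  (incident photon momentum minus scattered photon momentum)

Photon momentum magnitudes (p = h/λ = E/c):
λ₀ = hc/E₀ = 3.7594 pm → p₀ = h/λ₀ = 1.7625e-22 kg·m/s
Δλ = λ_C(1 − cos 135°) = 4.1420 pm
λ' = 7.9013 pm → p' = h/λ' = 8.3860e-23 kg·m/s

The scattered photon makes angle θ = 135° with the incident direction, so by the law of cosines:
|p⃗_e|² = p₀² + p'² − 2p₀p'cos θ
|p⃗_e|² = (1.7625e-22)² + (8.3860e-23)² − 2·1.7625e-22·8.3860e-23·cos(135°)
|p⃗_e| = 2.4290e-22 kg·m/s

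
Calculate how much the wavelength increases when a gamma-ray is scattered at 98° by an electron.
2.7640 pm

Using the Compton scattering formula:
Δλ = λ_C(1 - cos θ)

where λ_C = h/(m_e·c) ≈ 2.4263 pm is the Compton wavelength of an electron.

For θ = 98°:
cos(98°) = -0.1392
1 - cos(98°) = 1.1392

Δλ = 2.4263 × 1.1392
Δλ = 2.7640 pm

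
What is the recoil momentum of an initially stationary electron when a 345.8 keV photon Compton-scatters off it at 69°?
1.8355e-22 kg·m/s

The electron is initially at rest, so by conservation of momentum:
p⃗_e = p⃗₀ − p⃗'  (incident photon momentum minus scattered photon momentum)

Photon momentum magnitudes (p = h/λ = E/c):
λ₀ = hc/E₀ = 3.5854 pm → p₀ = h/λ₀ = 1.8481e-22 kg·m/s
Δλ = λ_C(1 − cos 69°) = 1.5568 pm
λ' = 5.1422 pm → p' = h/λ' = 1.2886e-22 kg·m/s

The scattered photon makes angle θ = 69° with the incident direction, so by the law of cosines:
|p⃗_e|² = p₀² + p'² − 2p₀p'cos θ
|p⃗_e|² = (1.8481e-22)² + (1.2886e-22)² − 2·1.8481e-22·1.2886e-22·cos(69°)
|p⃗_e| = 1.8355e-22 kg·m/s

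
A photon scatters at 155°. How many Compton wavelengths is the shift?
1.9063 λ_C

The Compton shift formula is:
Δλ = λ_C(1 - cos θ)

Dividing both sides by λ_C:
Δλ/λ_C = 1 - cos θ

For θ = 155°:
Δλ/λ_C = 1 - cos(155°)
Δλ/λ_C = 1 - -0.9063
Δλ/λ_C = 1.9063

This means the shift is 1.9063 × λ_C = 4.6253 pm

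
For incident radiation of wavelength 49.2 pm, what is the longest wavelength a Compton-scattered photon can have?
54.0526 pm (at θ = 180°)

The Compton shift is Δλ = λ_C(1 − cos θ).

Since cos θ ranges from −1 to 1, the factor (1 − cos θ) ranges from 0 to 2; the maximum shift occurs at θ = 180° (backscattering):
Δλ_max = 2λ_C = 2 × 2.4263 pm = 4.8526 pm

Maximum scattered wavelength:
λ'_max = λ₀ + Δλ_max = 49.2 + 4.8526 = 54.0526 pm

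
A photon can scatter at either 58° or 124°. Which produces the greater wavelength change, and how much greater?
124° produces the larger shift by a factor of 3.317

Calculate both shifts using Δλ = λ_C(1 - cos θ):

For θ₁ = 58°:
Δλ₁ = 2.4263 × (1 - cos(58°))
Δλ₁ = 2.4263 × 0.4701
Δλ₁ = 1.1406 pm

For θ₂ = 124°:
Δλ₂ = 2.4263 × (1 - cos(124°))
Δλ₂ = 2.4263 × 1.5592
Δλ₂ = 3.7831 pm

The 124° angle produces the larger shift.
Ratio: 3.7831/1.1406 = 3.317

(Intermediate values are shown rounded; full precision is carried through to the final answer.)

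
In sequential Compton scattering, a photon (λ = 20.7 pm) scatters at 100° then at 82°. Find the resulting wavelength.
25.6363 pm

Apply Compton shift twice:

First scattering at θ₁ = 100°:
Δλ₁ = λ_C(1 - cos(100°))
Δλ₁ = 2.4263 × 1.1736
Δλ₁ = 2.8476 pm

After first scattering:
λ₁ = 20.7 + 2.8476 = 23.5476 pm

Second scattering at θ₂ = 82°:
Δλ₂ = λ_C(1 - cos(82°))
Δλ₂ = 2.4263 × 0.8608
Δλ₂ = 2.0886 pm

Final wavelength:
λ₂ = 23.5476 + 2.0886 = 25.6363 pm

Total shift: Δλ_total = 2.8476 + 2.0886 = 4.9363 pm

(Intermediate values are shown rounded; full precision is carried through to the final answer.)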